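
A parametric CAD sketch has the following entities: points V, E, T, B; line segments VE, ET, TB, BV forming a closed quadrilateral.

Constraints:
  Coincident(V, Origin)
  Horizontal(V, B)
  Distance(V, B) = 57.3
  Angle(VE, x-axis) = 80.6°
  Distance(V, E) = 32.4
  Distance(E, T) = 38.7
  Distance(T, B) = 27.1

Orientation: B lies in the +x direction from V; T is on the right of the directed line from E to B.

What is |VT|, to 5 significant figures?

30.408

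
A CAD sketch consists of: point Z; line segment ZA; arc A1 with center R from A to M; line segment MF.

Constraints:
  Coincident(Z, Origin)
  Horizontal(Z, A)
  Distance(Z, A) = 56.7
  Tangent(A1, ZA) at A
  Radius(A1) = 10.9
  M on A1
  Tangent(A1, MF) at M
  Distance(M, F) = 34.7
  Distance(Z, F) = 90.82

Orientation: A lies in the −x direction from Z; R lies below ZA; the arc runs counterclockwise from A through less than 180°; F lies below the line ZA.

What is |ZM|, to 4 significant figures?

66.31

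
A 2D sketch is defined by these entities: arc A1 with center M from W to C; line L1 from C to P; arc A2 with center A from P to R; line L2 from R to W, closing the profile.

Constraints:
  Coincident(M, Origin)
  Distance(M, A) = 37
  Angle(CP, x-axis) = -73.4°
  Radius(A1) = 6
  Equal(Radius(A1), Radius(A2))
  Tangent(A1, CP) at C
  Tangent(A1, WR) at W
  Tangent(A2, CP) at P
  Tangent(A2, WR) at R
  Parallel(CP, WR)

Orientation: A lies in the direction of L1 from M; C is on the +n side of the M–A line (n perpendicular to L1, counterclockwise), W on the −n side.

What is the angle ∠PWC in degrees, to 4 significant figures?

72.03°

The slot axis is L1's direction at -73.4°, so u = (cos -73.4°, sin -73.4°) = (0.2857, -0.9583) and n = (−sin -73.4°, cos -73.4°) = (0.9583, 0.2857). M is at the origin and A lies 37.0 along u from M, so A = 37.0·u = (10.57, -35.46). Tangency of A1 to both parallel lines with radius 6.0 puts C and W at M ± 6.0·n: C = (5.750, 1.714), W = (-5.750, -1.714). Equal radii place P and R the same way about A: P = A + 6.0·n = (16.32, -33.74), R = A − 6.0·n = (4.821, -37.17). Then cos ∠PWC = WP·WC / (|WP||WC|), giving 72.03°.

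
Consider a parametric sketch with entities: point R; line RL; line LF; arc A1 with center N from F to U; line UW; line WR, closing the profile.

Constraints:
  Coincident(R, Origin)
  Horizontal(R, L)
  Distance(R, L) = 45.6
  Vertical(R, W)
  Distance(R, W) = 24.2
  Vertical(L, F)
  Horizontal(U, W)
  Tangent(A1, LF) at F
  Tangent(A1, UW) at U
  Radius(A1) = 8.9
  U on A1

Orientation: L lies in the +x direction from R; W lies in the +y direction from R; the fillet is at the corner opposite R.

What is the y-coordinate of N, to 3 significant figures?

15.3

RW is vertical with |RW| = 24.2 and W on the +y side, so W = (0.00, 24.2). The virtual corner opposite R is at (45.6, 24.2). Since A1 is tangent to LF there, NF ⟂ LF and since A1 is tangent to UW there, NU ⟂ UW, with radius 8.9, so the center N sits 8.9 in from both sides at N = (36.7, 15.3). So N.y = 15.3.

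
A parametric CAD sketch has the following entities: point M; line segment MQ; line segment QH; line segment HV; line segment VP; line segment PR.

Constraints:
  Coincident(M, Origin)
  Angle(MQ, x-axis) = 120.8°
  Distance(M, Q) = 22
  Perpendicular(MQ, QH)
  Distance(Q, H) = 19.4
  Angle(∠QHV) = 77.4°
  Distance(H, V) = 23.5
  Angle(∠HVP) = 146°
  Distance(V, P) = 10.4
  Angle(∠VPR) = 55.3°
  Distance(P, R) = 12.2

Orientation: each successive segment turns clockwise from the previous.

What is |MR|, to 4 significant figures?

6.291

∠HVP = 146.0° gives VP at -105.8° from the x-axis; with |VP| = 10.4, P = (9.907, -3.501). ∠VPR = 55.3° gives PR at 129.5° from the x-axis; with |PR| = 12.2, R = (2.147, 5.913). Then |MR| = |R − M| = 6.291.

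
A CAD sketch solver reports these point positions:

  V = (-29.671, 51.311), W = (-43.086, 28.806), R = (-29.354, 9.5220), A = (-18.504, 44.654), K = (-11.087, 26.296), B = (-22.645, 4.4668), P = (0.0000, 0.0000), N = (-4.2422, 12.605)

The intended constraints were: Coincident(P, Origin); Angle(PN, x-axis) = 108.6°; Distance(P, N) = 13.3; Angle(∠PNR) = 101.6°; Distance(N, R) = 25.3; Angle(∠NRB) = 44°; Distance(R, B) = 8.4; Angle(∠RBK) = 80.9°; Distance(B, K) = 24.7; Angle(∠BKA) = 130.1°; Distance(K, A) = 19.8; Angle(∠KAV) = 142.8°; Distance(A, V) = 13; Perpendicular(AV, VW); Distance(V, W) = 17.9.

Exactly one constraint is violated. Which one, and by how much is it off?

Distance(V, W) = 17.9 — off by 8.30.

P = (0.00, 0.00) ✓; PN at 108.6° ✓; |PN| = 13.30 ✓; ∠PNR = 101.6° ✓; |NR| = 25.30 ✓; ∠NRB = 44.00° ✓; |RB| = 8.400 ✓; ∠RBK = 80.90° ✓; |BK| = 24.70 ✓; ∠BKA = 130.1° ✓; |KA| = 19.80 ✓; ∠KAV = 142.8° ✓; |AV| = 13.00 ✓; ∠(AV, VW) = 90.00° ✓; |VW| = 26.20 ✗.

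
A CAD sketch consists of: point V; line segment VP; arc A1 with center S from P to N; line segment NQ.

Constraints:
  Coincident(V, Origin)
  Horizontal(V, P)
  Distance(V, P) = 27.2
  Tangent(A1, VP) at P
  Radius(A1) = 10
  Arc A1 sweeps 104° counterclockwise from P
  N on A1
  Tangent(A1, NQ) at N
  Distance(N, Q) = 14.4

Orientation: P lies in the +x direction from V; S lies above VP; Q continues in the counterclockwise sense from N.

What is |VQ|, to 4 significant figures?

42.58

On A1, P sits at bearing -90° from S; a 104° counterclockwise sweep puts N at bearing 14°, so N = S + 10.0·(cos 14°, sin 14°) = (36.90, 12.42). Since A1 is tangent to NQ there, SN ⟂ NQ, so NQ runs along (−sin 14°, cos 14°); with |NQ| = 14.4, Q = (33.42, 26.39). Then |VQ| = |Q − V| = 42.58.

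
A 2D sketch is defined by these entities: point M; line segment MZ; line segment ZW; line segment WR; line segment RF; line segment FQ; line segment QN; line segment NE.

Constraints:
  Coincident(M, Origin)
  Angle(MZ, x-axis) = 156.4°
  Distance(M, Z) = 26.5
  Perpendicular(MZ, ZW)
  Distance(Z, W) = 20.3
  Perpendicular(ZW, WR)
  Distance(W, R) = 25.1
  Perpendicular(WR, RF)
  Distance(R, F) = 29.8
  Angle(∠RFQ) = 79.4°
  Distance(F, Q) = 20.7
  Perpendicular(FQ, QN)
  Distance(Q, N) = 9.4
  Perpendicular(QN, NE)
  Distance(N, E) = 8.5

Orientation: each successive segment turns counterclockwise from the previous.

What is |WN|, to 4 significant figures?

17.96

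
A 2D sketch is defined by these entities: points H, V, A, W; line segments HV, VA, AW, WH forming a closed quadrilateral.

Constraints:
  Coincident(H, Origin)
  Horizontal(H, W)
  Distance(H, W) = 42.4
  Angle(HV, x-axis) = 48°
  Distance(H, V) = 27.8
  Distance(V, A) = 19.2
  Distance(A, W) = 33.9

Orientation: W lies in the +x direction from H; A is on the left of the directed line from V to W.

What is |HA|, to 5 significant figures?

46.857

H is at the origin; H and W share the same y with |HW| = 42.4 and W in +x, so W = (42.4, 0). HV runs at 48.0° with |HV| = 27.8, so V = (18.602, 20.659). A is determined by |VA| = 19.2 and |AW| = 33.9 together: it lies at the intersection of circle(V, 19.2) and circle(W, 33.9). With |VW| = 31.515, the foot of the radical line on VW is 3.3730 from V and the perpendicular offset is √(19.2² − 3.3730²) = 18.901. Taking the left-of-VW solution: A = (33.540, 32.722).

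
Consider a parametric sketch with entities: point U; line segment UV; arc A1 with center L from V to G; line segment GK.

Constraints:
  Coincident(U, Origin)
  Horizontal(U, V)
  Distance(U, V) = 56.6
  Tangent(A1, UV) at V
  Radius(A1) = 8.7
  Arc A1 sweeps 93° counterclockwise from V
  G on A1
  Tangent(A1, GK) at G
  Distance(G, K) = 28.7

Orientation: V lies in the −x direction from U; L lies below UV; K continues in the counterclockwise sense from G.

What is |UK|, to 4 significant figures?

74.15

U is at the origin; UV is horizontal with |UV| = 56.6 and V on the −x side, so V = (-56.60, 0.000). The tangent condition forces LV to be normal to UV, so L = V + (0, -8.7) = (-56.60, -8.700). On A1, V sits at bearing 90° from L; a 93° counterclockwise sweep puts G at bearing 183°, so G = L + 8.7·(cos 183°, sin 183°) = (-65.29, -9.155). The tangent condition forces LG to be normal to GK, so GK runs along (−sin 183°, cos 183°); with |GK| = 28.7, K = (-63.79, -37.82). Then |UK| = |K − U| = 74.15.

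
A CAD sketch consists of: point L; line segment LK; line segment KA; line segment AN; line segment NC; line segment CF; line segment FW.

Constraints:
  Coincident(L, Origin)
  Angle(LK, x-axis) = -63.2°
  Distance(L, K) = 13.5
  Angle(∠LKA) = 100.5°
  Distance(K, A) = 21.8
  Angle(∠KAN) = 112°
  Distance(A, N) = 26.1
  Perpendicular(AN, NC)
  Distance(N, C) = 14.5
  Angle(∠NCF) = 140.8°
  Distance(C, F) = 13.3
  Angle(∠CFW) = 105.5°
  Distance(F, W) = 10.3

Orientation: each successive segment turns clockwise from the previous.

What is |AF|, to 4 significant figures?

30.47

L is at the origin; LK runs at -63.2° with length 13.5, so K = (6.087, -12.05). ∠LKA = 100.5° gives KA at -142.7° from the x-axis; with |KA| = 21.8, A = (-11.25, -25.26). ∠KAN = 112.0° gives AN at 149.3° from the x-axis; with |AN| = 26.1, N = (-33.70, -11.94). The perpendicularity gives NC at right angles to AN, so NC runs at 59.30°; with |NC| = 14.5, C = (-26.29, 0.5326). ∠NCF = 140.8° gives CF at 20.10° from the x-axis; with |CF| = 13.3, F = (-13.80, 5.103). Then |AF| = |F − A| = 30.47.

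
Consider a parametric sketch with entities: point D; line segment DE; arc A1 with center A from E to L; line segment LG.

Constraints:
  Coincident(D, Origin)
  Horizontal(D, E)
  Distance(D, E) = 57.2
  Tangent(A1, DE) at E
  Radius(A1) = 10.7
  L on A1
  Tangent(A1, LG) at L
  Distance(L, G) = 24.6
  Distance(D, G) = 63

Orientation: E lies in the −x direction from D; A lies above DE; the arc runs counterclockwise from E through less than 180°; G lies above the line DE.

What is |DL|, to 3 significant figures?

48.4

Checks: |AL| = 10.70 ✓; ∠(AL, LG) = 90.00° ✓; |LG| = 24.60 ✓; |DG| = 63.00 ✓.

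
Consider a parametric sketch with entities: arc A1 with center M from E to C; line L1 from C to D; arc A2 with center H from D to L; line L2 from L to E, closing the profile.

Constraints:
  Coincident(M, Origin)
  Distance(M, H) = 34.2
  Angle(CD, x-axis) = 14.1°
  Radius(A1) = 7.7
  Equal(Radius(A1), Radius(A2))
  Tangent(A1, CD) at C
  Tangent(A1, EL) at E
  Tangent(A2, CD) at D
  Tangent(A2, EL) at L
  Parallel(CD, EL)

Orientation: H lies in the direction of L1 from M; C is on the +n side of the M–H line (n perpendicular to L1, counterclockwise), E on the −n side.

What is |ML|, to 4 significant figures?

35.06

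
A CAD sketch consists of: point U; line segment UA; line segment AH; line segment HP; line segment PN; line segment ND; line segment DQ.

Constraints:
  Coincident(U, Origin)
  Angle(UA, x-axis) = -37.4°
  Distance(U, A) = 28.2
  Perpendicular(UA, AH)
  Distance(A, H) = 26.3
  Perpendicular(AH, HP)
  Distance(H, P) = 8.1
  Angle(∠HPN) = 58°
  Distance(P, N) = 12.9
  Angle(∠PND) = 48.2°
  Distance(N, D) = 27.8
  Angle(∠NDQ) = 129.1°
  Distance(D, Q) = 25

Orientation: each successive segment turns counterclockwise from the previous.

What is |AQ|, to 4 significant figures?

63.09

U is at the origin; UA runs at -37.4° with length 28.2, so A = (22.40, -17.13). UA ⟂ AH, so AH runs at 52.60°; with |AH| = 26.3, H = (38.38, 3.765). AH is perpendicular to HP, so HP runs at 142.6°; with |HP| = 8.1, P = (31.94, 8.685). ∠HPN = 58.0° gives PN at -95.40° from the x-axis; with |PN| = 12.9, N = (30.73, -4.158). ∠PND = 48.2° gives ND at 36.40° from the x-axis; with |ND| = 27.8, D = (53.10, 12.34). ∠NDQ = 129.1° gives DQ at 87.30° from the x-axis; with |DQ| = 25.0, Q = (54.28, 37.31). Then |AQ| = |Q − A| = 63.09.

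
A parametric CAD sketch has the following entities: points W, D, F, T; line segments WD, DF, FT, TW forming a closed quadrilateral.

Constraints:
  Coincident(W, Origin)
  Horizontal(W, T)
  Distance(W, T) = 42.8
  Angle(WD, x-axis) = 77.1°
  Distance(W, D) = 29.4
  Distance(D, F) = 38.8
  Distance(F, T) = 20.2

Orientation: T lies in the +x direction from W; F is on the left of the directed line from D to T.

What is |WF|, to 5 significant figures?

48.767

Checks: |DF| = 38.80 ✓; |FT| = 20.20 ✓.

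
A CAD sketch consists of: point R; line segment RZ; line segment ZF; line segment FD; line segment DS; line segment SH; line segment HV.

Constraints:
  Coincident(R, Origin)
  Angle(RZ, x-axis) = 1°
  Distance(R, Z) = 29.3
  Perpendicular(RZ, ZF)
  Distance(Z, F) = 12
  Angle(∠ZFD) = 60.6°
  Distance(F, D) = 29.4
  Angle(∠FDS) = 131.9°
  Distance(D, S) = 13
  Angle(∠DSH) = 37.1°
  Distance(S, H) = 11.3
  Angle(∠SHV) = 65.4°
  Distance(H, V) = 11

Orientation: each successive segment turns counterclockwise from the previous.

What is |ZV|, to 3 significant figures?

30.0

∠DSH = 37.1° gives SH at 41.4° from the x-axis; with |SH| = 11.3, H = (9.61, -7.63). ∠SHV = 65.4° gives HV at 156° from the x-axis; with |HV| = 11.0, V = (-0.436, -3.16). Then |ZV| = |V − Z| = 30.0.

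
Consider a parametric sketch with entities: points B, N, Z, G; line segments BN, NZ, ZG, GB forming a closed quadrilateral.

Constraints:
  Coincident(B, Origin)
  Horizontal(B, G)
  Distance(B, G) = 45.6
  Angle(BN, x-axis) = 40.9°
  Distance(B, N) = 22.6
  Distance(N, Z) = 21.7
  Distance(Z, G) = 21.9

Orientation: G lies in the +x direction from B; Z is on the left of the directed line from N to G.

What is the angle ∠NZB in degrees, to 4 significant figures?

13.04°

B is at the origin; B and G share the same y with |BG| = 45.6 and G in +x, so G = (45.6, 0). BN runs at 40.9° with |BN| = 22.6, so N = (17.08, 14.80). Z is determined by |NZ| = 21.7 and |ZG| = 21.9 together: it lies at the intersection of circle(N, 21.7) and circle(G, 21.9). With |NG| = 32.13, the foot of the radical line on NG is 15.93 from N and the perpendicular offset is √(21.7² − 15.93²) = 14.74. Taking the left-of-NG solution: Z = (38.01, 20.54).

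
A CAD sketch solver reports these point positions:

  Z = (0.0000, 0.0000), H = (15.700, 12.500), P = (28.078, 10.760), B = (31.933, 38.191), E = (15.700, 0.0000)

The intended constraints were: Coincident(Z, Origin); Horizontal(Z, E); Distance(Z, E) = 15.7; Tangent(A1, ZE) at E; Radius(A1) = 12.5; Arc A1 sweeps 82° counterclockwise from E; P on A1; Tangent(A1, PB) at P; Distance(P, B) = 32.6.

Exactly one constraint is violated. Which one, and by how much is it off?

Distance(P, B) = 32.6 — off by 4.90.

Z = (0.00, 0.00) ✓; Z.y = 0.00, E.y = 0.00 ✓; |ZE| = 15.70 ✓; ∠(HE, EZ) = 90.00° ✓; |HE| = 12.50 ✓; bearing(H→P) − bearing(H→E) = 82.00° ✓; |HP| = 12.50 ✓; ∠(HP, PB) = 90.00° ✓; |PB| = 27.70 ✗.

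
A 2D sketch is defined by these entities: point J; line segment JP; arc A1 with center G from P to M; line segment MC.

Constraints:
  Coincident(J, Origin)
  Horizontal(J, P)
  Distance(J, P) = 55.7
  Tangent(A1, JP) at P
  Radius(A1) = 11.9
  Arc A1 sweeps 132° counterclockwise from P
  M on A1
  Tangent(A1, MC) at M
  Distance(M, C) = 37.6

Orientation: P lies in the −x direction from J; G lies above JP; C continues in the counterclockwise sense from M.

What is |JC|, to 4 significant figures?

86.44

On A1, P sits at bearing -90° from G; a 132° counterclockwise sweep puts M at bearing 42°, so M = G + 11.9·(cos 42°, sin 42°) = (-46.86, 19.86). Tangency of A1 to MC means the radius GM is perpendicular to MC, so MC runs along (−sin 42°, cos 42°); with |MC| = 37.6, C = (-72.02, 47.80). Then |JC| = |C − J| = 86.44.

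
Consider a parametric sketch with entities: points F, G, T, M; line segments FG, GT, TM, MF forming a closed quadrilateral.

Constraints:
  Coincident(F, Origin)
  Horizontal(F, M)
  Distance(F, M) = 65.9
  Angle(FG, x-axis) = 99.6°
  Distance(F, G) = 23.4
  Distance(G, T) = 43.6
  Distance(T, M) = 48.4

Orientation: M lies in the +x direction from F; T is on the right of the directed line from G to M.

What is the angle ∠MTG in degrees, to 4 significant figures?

106.0°

F is at the origin; F and M share the same y with |FM| = 65.9 and M in +x, so M = (65.9, 0). FG runs at 99.6° with |FG| = 23.4, so G = (-3.902, 23.07). T is determined by |GT| = 43.6 and |TM| = 48.4 together: it lies at the intersection of circle(G, 43.6) and circle(M, 48.4). With |GM| = 73.52, the foot of the radical line on GM is 33.75 from G and the perpendicular offset is √(43.6² − 33.75²) = 27.60. Taking the right-of-GM solution: T = (19.49, -13.72).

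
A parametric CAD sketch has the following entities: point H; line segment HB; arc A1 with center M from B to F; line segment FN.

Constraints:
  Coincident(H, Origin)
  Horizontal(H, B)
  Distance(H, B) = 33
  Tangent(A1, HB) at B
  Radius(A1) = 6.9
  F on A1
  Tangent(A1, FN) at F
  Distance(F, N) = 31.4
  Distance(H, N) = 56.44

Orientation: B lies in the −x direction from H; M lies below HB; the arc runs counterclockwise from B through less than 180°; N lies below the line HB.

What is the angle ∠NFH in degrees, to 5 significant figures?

102.91°

H is at the origin; HB is horizontal with |HB| = 33.0 and B on the −x side, so B = (-33.000, 0.0000). The tangent condition forces MB to be normal to HB, so M = B + (0, -6.9) = (-33.000, -6.9000). Since MF ⟂ FN (tangency), |MN| = √(6.9² + 31.4²) = 32.149 regardless of where F sits on A1. So N lies on both circle(H, 56.44) and circle(M, 32.149); the below-HB intersection is N = (-41.925, -37.785). F is the foot of the tangent from N: F = (-39.885, -6.4517).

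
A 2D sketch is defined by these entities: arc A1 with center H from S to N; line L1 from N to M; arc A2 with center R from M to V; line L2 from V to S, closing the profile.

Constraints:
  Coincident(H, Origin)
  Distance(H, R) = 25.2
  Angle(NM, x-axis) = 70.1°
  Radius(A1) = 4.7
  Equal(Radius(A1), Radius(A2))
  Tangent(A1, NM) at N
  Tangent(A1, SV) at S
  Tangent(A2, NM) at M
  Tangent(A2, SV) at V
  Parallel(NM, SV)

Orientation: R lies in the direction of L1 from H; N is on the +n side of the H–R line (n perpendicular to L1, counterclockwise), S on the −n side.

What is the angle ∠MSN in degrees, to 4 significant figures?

69.54°

The slot axis is L1's direction at 70.1°, so u = (cos 70.1°, sin 70.1°) = (0.3404, 0.9403) and n = (−sin 70.1°, cos 70.1°) = (-0.9403, 0.3404). H is at the origin and R lies 25.2 along u from H, so R = 25.2·u = (8.578, 23.70). Tangency of A1 to both parallel lines with radius 4.7 puts N and S at H ± 4.7·n: N = (-4.419, 1.600), S = (4.419, -1.600). Equal radii place M and V the same way about R: M = R + 4.7·n = (4.158, 25.30), V = R − 4.7·n = (13.00, 22.10). Then cos ∠MSN = SM·SN / (|SM||SN|), giving 69.54°.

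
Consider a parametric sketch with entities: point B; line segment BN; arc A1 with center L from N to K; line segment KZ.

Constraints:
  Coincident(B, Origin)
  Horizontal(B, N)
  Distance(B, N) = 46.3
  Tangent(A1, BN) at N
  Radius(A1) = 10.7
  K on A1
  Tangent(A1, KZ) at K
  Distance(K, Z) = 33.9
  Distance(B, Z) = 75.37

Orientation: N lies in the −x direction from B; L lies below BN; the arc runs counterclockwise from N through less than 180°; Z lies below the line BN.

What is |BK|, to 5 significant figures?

57.569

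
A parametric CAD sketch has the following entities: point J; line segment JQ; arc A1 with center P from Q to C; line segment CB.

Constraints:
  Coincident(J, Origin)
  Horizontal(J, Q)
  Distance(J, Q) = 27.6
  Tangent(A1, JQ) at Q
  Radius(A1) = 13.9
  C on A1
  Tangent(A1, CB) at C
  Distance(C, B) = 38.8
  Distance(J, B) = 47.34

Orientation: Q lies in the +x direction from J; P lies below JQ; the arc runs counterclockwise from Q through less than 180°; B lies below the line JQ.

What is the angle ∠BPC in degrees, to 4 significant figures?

70.29°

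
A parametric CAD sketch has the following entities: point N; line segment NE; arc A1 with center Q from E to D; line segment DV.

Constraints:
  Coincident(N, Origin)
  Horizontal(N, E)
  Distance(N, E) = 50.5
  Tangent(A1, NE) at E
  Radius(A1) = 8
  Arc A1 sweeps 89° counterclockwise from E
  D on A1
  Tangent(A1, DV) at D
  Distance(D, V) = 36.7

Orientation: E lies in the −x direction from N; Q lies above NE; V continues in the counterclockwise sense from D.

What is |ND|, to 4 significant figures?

43.22

N is at the origin; N and E share the same y with |NE| = 50.5 and E on the −x side, so E = (-50.50, 0.000). The tangent condition forces QE to be normal to NE, so Q = E + (0, 8) = (-50.50, 8.000). On A1, E sits at bearing -90° from Q; an 89° counterclockwise sweep puts D at bearing -1°, so D = Q + 8.0·(cos -1°, sin -1°) = (-42.50, 7.860). Then |ND| = |D − N| = 43.22.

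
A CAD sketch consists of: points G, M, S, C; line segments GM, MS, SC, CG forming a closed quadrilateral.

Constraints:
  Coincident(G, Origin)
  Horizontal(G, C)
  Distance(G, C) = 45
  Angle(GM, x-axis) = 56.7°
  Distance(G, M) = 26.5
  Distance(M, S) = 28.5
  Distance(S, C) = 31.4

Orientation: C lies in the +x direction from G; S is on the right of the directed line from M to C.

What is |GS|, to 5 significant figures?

15.599

Checks: |MS| = 28.50 ✓; |SC| = 31.40 ✓.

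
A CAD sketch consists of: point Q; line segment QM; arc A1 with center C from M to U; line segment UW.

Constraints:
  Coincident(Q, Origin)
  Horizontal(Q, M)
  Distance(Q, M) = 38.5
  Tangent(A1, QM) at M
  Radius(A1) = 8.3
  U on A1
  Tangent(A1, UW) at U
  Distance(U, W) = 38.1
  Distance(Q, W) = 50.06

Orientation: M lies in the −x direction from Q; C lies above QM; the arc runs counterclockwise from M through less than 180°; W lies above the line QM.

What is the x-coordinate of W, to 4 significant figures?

-23.40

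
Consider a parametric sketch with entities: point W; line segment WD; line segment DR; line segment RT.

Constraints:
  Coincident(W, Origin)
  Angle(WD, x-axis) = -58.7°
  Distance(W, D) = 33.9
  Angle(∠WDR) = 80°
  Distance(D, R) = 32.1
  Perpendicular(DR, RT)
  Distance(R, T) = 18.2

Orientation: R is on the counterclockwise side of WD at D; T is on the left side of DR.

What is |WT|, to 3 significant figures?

30.3

∠WDR = 80.0°, so DR runs at -58.7° + (180° − 80.0°) = 41.3° from the x-axis; with |DR| = 32.1, R = D + 32.1·(cos 41.3°, sin 41.3°) = (41.7, -7.78). DR is perpendicular to RT; with |RT| = 18.2 on the left of DR, T = R + 18.2·(-0.660, 0.751) = (29.7, 5.89). Then |WT| = |T − W| = 30.3.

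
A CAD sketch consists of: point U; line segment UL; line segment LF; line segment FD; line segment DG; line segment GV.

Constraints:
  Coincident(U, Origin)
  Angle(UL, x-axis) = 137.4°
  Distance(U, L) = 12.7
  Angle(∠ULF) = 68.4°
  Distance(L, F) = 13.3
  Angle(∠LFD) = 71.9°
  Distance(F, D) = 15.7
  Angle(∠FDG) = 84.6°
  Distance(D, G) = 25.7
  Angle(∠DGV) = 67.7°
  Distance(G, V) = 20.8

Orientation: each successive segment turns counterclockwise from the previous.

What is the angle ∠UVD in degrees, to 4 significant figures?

6.493°

U is at the origin; UL runs at 137.4° with length 12.7, so L = (-9.348, 8.596). ∠ULF = 68.4° gives LF at -111.0° from the x-axis; with |LF| = 13.3, F = (-14.11, -3.820). ∠LFD = 71.9° gives FD at -2.900° from the x-axis; with |FD| = 15.7, D = (1.565, -4.615). ∠FDG = 84.6° gives DG at 92.50° from the x-axis; with |DG| = 25.7, G = (0.4441, 21.06). ∠DGV = 67.7° gives GV at -155.2° from the x-axis; with |GV| = 20.8, V = (-18.44, 12.34). Then cos ∠UVD = VU·VD / (|VU||VD|), giving 6.493°.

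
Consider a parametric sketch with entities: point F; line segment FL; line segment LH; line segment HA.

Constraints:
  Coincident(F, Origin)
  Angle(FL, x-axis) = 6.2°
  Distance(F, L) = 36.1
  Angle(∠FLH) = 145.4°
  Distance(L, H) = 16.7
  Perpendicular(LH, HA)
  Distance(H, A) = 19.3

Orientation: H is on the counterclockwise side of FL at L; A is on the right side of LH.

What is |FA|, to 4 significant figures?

61.14

∠FLH = 145.4°, so LH runs at 6.2° + (180° − 145.4°) = 40.80° from the x-axis; with |LH| = 16.7, H = L + 16.7·(cos 40.80°, sin 40.80°) = (48.53, 14.81). LH is perpendicular to HA; with |HA| = 19.3 on the right of LH, A = H + 19.3·(0.6534, -0.7570) = (61.14, 0.2009). Then |FA| = |A − F| = 61.14.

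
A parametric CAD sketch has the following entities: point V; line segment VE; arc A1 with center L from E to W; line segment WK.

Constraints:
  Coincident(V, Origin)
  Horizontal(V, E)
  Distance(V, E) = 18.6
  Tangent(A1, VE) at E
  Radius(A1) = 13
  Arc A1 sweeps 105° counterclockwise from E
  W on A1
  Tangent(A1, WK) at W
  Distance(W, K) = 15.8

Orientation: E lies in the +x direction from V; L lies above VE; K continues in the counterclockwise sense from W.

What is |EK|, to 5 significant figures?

32.740

On A1, E sits at bearing -90° from L; a 105° counterclockwise sweep puts W at bearing 15°, so W = L + 13.0·(cos 15°, sin 15°) = (31.157, 16.365). Since A1 is tangent to WK there, LW ⟂ WK, so WK runs along (−sin 15°, cos 15°); with |WK| = 15.8, K = (27.068, 31.626). Then |EK| = |K − E| = 32.740.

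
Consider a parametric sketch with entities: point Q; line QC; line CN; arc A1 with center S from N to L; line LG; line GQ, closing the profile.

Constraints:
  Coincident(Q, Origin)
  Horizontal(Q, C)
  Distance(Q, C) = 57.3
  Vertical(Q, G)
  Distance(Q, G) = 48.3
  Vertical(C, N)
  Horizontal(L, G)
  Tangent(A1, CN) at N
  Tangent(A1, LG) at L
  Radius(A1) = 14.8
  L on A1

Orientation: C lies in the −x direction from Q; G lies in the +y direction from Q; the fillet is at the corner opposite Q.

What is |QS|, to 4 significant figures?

54.12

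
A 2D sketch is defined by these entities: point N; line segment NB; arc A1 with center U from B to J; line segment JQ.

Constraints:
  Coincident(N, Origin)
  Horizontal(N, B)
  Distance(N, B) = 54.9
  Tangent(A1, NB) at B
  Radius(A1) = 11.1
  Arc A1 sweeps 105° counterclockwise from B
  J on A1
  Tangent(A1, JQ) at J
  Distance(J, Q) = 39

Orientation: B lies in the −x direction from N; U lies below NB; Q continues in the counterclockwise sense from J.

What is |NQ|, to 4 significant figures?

75.83

N is at the origin; NB is horizontal with |NB| = 54.9 and B on the −x side, so B = (-54.90, 0.000). The tangent condition forces UB to be normal to NB, so U = B + (0, -11.1) = (-54.90, -11.10). On A1, B sits at bearing 90° from U; a 105° counterclockwise sweep puts J at bearing 195°, so J = U + 11.1·(cos 195°, sin 195°) = (-65.62, -13.97). Since A1 is tangent to JQ there, UJ ⟂ JQ, so JQ runs along (−sin 195°, cos 195°); with |JQ| = 39.0, Q = (-55.53, -51.64). Then |NQ| = |Q − N| = 75.83.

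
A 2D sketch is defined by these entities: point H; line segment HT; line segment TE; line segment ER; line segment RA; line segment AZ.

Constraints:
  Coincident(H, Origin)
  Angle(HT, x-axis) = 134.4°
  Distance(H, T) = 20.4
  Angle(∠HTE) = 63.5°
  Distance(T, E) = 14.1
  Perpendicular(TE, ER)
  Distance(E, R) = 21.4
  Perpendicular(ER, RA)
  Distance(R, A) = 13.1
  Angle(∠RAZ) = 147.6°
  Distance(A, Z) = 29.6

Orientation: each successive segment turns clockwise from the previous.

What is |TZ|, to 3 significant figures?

24.6

The perpendicularity gives RA at right angles to ER, so RA runs at -162°; with |RA| = 13.1, A = (-6.74, -5.48). ∠RAZ = 147.6° gives AZ at 166° from the x-axis; with |AZ| = 29.6, Z = (-35.4, 1.93). Then |TZ| = |Z − T| = 24.6.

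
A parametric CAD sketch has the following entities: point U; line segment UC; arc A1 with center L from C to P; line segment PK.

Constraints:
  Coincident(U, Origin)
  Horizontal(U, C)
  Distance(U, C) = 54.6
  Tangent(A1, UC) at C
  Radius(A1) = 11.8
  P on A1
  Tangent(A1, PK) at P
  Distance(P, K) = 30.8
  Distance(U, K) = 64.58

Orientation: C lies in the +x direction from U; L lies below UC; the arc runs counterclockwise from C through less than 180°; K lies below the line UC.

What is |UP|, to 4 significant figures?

44.99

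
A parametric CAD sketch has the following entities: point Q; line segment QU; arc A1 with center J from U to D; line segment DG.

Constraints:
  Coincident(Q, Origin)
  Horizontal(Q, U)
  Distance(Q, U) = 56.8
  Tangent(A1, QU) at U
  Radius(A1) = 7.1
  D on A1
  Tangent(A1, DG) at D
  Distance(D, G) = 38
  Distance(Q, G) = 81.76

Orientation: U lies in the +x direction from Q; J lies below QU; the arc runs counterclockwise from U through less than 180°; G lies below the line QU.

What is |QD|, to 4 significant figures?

51.68

Q is at the origin; QU is horizontal with |QU| = 56.8 and U on the +x side, so U = (56.80, 0.000). Since A1 is tangent to QU there, JU ⟂ QU, so J = U + (0, -7.1) = (56.80, -7.100). Since JD ⟂ DG (tangency), |JG| = √(7.1² + 38.0²) = 38.66 regardless of where D sits on A1. So G lies on both circle(Q, 81.76) and circle(J, 38.66); the below-QU intersection is G = (69.06, -43.76). D is the foot of the tangent from G: D = (50.59, -10.55).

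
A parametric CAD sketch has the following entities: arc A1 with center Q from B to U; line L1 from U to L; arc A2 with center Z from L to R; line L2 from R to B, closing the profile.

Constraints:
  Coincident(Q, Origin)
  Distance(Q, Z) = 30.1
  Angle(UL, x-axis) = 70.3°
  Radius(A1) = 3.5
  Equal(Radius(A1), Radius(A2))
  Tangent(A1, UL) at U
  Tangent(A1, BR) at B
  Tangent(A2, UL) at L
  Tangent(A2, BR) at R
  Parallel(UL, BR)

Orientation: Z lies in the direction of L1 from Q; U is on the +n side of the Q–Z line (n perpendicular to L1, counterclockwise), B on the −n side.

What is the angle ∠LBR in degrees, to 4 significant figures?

13.09°

The slot axis is L1's direction at 70.3°, so u = (cos 70.3°, sin 70.3°) = (0.3371, 0.9415) and n = (−sin 70.3°, cos 70.3°) = (-0.9415, 0.3371). Q is at the origin and Z lies 30.1 along u from Q, so Z = 30.1·u = (10.15, 28.34). Tangency of A1 to both parallel lines with radius 3.5 puts U and B at Q ± 3.5·n: U = (-3.295, 1.180), B = (3.295, -1.180). Equal radii place L and R the same way about Z: L = Z + 3.5·n = (6.851, 29.52), R = Z − 3.5·n = (13.44, 27.16). Then cos ∠LBR = BL·BR / (|BL||BR|), giving 13.09°.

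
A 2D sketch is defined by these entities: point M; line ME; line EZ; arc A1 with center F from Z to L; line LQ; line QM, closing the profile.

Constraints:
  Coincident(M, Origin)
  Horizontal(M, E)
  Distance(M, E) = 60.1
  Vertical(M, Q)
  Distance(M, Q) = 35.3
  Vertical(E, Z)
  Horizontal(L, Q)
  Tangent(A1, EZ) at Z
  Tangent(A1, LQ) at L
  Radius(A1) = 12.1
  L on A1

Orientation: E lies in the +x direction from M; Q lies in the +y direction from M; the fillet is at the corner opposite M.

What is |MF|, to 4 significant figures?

53.31

M is at the origin; M and E share the same y with |ME| = 60.1 and E on the +x side, so E = (60.10, 0.000). MQ is vertical with |MQ| = 35.3 and Q on the +y side, so Q = (0.000, 35.30). The virtual corner opposite M is at (60.10, 35.30). The tangent condition forces FZ to be normal to EZ and A1 meets LQ tangentially, so FL is at right angles to LQ, with radius 12.1, so the center F sits 12.1 in from both sides at F = (48.00, 23.20). Then |MF| = |F − M| = 53.31.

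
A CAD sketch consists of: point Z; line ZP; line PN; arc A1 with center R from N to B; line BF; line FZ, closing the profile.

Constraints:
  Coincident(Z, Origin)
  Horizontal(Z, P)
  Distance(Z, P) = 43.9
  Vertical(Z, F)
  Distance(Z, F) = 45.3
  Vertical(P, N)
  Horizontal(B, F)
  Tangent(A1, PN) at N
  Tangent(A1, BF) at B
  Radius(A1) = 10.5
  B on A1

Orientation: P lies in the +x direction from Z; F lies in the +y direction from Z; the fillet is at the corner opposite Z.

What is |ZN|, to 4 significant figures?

56.02

Z is at the origin; Z and P share the same y with |ZP| = 43.9 and P on the +x side, so P = (43.90, 0.000). ZF is vertical with |ZF| = 45.3 and F on the +y side, so F = (0.000, 45.30). The virtual corner opposite Z is at (43.90, 45.30). A1 meets PN tangentially, so RN is at right angles to PN and since A1 is tangent to BF there, RB ⟂ BF, with radius 10.5, so the center R sits 10.5 in from both sides at R = (33.40, 34.80). That places the tangent points at N = (43.90, 34.80) on PN and B = (33.40, 45.30) on BF. Then |ZN| = |N − Z| = 56.02.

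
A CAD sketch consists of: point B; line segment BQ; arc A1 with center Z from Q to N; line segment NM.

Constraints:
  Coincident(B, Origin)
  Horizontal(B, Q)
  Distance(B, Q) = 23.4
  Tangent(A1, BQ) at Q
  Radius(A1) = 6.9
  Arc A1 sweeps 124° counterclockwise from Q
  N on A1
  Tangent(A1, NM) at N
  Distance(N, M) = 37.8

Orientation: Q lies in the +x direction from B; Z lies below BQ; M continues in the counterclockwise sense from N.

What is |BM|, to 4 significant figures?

57.26

B is at the origin; B and Q share the same y with |BQ| = 23.4 and Q on the +x side, so Q = (23.40, 0.000). Since A1 is tangent to BQ there, ZQ ⟂ BQ, so Z = Q + (0, -6.9) = (23.40, -6.900). On A1, Q sits at bearing 90° from Z; a 124° counterclockwise sweep puts N at bearing 214°, so N = Z + 6.9·(cos 214°, sin 214°) = (17.68, -10.76). Tangency of A1 to NM means the radius ZN is perpendicular to NM, so NM runs along (−sin 214°, cos 214°); with |NM| = 37.8, M = (38.82, -42.10). Then |BM| = |M − B| = 57.26.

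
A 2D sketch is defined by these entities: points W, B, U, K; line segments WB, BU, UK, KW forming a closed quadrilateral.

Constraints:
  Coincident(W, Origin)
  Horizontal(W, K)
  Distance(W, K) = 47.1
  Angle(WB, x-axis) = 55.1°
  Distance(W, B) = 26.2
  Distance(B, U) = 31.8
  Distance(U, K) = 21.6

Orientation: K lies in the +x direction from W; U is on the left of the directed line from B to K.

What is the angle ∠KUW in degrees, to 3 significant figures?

66.0°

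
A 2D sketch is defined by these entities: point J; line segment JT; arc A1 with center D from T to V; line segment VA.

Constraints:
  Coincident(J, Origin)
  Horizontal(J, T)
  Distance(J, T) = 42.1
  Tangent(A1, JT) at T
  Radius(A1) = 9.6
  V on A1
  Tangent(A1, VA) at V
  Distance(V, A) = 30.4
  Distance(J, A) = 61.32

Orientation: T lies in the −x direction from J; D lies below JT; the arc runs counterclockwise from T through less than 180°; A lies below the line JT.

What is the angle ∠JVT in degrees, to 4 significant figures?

38.23°

Checks: ∠(DT, TJ) = 90.00° ✓; |DT| = 9.600 ✓; |DV| = 9.600 ✓; ∠(DV, VA) = 90.00° ✓; |VA| = 30.40 ✓; |JA| = 61.32 ✓.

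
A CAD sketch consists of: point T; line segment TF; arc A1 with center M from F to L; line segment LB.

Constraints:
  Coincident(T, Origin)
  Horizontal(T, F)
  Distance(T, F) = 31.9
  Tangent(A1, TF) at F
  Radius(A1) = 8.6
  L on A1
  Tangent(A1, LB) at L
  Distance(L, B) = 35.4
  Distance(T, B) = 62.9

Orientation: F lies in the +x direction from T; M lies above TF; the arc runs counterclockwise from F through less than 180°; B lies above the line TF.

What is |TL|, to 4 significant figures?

40.94

T is at the origin; TF is horizontal with |TF| = 31.9 and F on the +x side, so F = (31.90, 0.000). Tangency of A1 to TF means the radius MF is perpendicular to TF, so M = F + (0, 8.6) = (31.90, 8.600). Since ML ⟂ LB (tangency), |MB| = √(8.6² + 35.4²) = 36.43 regardless of where L sits on A1. So B lies on both circle(T, 62.9) and circle(M, 36.43); the above-TF intersection is B = (47.07, 41.72). L is the foot of the tangent from B: L = (40.34, 6.965).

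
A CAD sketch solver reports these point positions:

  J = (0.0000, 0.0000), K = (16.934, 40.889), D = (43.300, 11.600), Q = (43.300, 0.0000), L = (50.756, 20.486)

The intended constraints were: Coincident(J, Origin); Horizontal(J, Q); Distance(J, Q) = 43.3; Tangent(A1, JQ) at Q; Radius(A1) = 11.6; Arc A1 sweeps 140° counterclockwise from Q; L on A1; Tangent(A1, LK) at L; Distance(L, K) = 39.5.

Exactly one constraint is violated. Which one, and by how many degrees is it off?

Tangent(A1, LK) at L — off by 8.90°.

J = (0.00, 0.00) ✓; J.y = 0.00, Q.y = 0.00 ✓; |JQ| = 43.30 ✓; ∠(DQ, QJ) = 90.00° ✓; |DQ| = 11.60 ✓; bearing(D→L) − bearing(D→Q) = 140.0° ✓; |DL| = 11.60 ✓; ∠(DL, LK) = 81.10° ✗; |LK| = 39.50 ✓.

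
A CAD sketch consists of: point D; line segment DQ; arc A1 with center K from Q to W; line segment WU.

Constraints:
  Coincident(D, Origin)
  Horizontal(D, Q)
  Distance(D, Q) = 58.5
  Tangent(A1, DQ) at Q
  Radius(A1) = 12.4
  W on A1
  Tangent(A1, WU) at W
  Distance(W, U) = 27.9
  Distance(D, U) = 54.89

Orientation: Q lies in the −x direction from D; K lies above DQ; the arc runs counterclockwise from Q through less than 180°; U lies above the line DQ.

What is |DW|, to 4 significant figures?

47.40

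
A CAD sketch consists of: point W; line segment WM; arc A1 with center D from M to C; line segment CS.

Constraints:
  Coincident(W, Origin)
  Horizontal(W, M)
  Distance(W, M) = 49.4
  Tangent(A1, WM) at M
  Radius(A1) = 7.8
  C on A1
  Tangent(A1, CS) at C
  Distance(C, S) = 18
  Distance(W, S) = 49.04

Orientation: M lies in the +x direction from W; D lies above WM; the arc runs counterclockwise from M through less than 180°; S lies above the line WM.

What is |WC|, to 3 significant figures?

56.4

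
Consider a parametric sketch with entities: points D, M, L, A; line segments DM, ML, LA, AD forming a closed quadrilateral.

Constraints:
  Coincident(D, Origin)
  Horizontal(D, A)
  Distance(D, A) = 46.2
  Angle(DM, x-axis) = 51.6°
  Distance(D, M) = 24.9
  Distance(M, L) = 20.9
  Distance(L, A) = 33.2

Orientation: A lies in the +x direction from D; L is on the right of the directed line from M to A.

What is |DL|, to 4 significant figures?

13.08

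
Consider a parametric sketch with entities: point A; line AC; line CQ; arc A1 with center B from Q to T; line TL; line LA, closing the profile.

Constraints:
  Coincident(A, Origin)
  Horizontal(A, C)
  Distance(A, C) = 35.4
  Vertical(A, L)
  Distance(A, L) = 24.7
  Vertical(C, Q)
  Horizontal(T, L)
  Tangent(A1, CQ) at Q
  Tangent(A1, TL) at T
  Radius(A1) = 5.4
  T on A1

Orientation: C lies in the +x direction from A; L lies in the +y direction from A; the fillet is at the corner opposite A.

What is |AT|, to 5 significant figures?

38.860

A is at the origin; AC is horizontal with |AC| = 35.4 and C on the +x side, so C = (35.400, 0.0000). A and L share the same x with |AL| = 24.7 and L on the +y side, so L = (0.0000, 24.700). The virtual corner opposite A is at (35.400, 24.700). Since A1 is tangent to CQ there, BQ ⟂ CQ and the tangent condition forces BT to be normal to TL, with radius 5.4, so the center B sits 5.4 in from both sides at B = (30.000, 19.300). That places the tangent points at Q = (35.400, 19.300) on CQ and T = (30.000, 24.700) on TL. Then |AT| = |T − A| = 38.860.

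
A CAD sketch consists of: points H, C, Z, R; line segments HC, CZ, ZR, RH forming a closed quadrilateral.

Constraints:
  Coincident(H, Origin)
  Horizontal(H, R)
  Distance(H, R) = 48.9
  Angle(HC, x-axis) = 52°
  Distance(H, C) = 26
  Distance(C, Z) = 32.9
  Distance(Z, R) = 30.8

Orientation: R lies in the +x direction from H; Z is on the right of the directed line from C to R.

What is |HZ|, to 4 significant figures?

23.86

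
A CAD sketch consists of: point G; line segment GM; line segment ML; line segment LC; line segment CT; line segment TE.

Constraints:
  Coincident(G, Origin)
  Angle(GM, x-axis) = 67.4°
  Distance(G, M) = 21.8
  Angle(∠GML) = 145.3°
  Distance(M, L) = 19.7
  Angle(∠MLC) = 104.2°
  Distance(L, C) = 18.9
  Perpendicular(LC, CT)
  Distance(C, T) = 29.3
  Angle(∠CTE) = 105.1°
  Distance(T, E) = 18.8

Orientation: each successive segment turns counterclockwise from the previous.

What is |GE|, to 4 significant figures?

5.702

G is at the origin; GM runs at 67.4° with length 21.8, so M = (8.378, 20.13). ∠GML = 145.3° gives ML at 102.1° from the x-axis; with |ML| = 19.7, L = (4.248, 39.39). ∠MLC = 104.2° gives LC at 177.9° from the x-axis; with |LC| = 18.9, C = (-14.64, 40.08). LC ⟂ CT, so CT runs at -92.10°; with |CT| = 29.3, T = (-15.71, 10.80). ∠CTE = 105.1° gives TE at -17.20° from the x-axis; with |TE| = 18.8, E = (2.246, 5.241). Then |GE| = |E − G| = 5.702.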